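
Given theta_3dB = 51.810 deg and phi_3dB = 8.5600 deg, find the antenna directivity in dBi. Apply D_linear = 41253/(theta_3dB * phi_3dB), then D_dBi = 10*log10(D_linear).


D_linear = 41253 / (51.810 * 8.5600) = 93.01825
D_dBi = 10 * log10(93.01825) = 19.69 dBi

19.69 dBi


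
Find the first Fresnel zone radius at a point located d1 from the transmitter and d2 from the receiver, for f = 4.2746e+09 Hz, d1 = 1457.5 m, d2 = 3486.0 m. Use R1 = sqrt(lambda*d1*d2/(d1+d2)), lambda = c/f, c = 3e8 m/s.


lambda = c / f = 3.0000e+08 / 4.2746e+09 = 0.07018201 m
R1 = sqrt(0.07018201 * 1457.5 * 3486.0 / (1457.5 + 3486.0)) = 8.493 m

8.493 m


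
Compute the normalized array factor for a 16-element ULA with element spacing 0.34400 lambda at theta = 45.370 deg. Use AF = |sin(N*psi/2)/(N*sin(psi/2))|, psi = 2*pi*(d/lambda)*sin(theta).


psi = 2*pi*0.34400*sin(45.370 deg) = 1.538189 rad
AF = |sin(16*1.538189/2) / (16*sin(1.538189/2))| = 0.02318

0.02318


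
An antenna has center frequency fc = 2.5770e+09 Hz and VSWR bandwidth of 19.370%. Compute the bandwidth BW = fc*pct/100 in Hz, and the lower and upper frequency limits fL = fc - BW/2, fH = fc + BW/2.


BW = 2.5770e+09 * 19.370/100 = 4.991649e+08 Hz
fL = 2.5770e+09 - 4.991649e+08/2 = 2.327e+09 Hz
fH = 2.5770e+09 + 4.991649e+08/2 = 2.827e+09 Hz

BW=4.992e+08 Hz, fL=2.327e+09 Hz, fH=2.827e+09 Hz


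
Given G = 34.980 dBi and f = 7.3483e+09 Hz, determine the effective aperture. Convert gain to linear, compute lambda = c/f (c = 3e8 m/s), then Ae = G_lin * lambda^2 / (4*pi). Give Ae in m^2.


lambda = c / f = 3.0000e+08 / 7.3483e+09 = 0.04082577 m
G_linear = 10^(34.980/10) = 3147.748
Ae = G_linear * lambda^2 / (4*pi) = 3147.748 * 0.04082577^2 / (4*pi) = 0.4175 m^2

0.4175 m^2


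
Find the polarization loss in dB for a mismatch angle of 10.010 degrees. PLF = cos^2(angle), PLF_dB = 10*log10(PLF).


PLF_linear = cos^2(10.010 deg) = 0.9697866
PLF_dB = 10 * log10(0.9697866) = -0.1332 dB

-0.1332 dB


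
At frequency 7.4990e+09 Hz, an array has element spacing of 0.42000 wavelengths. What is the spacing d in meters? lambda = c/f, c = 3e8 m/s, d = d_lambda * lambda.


lambda = c / f = 3.0000e+08 / 7.4990e+09 = 0.04000533 m
d = 0.42000 * 0.04000533 = 0.01680 m

0.01680 m


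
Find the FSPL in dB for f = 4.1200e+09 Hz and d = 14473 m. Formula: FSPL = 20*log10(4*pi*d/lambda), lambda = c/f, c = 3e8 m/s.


lambda = c / f = 3.0000e+08 / 4.1200e+09 = 0.07281553 m
FSPL = 20 * log10(4*pi*14473/0.07281553) = 128.0 dB

128.0 dB


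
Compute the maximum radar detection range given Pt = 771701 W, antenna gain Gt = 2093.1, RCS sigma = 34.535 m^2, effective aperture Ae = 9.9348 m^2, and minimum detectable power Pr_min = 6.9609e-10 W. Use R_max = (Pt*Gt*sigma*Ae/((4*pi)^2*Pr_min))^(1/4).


R^4 = 771701*2093.1*34.535*9.9348 / ((4*pi)^2 * 6.9609e-10) = 5.041648e+18
R_max = 5.041648e+18^0.25 = 47385 m

47385 m


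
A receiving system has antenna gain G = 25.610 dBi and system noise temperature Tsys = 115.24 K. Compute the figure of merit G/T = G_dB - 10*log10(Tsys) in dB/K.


G/T = 25.610 - 10*log10(115.24) = 25.610 - 20.61603 = 4.994 dB/K

4.994 dB/K


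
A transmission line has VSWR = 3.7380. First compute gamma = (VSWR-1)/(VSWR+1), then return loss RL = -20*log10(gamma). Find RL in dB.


gamma = (3.7380 - 1) / (3.7380 + 1) = 0.5778810
RL = -20 * log10(0.5778810) = 4.763 dB

4.763 dB


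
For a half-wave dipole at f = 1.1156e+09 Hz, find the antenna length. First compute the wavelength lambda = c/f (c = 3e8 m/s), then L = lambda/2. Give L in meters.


lambda = c / f = 3.0000e+08 / 1.1156e+09 = 0.2689136 m
L = lambda / 2 = 0.2689136 / 2 = 0.1345 m

0.1345 m


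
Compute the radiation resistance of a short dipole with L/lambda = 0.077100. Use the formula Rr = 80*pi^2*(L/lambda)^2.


Rr = 80 * pi^2 * (0.077100)^2 = 80 * 9.869604 * 5.944410e-03 = 4.694 ohm

4.694 ohm


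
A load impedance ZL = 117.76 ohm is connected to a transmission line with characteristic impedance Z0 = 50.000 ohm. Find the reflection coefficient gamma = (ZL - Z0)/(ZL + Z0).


gamma = (117.76 - 50.000) / (117.76 + 50.000) = 0.4039

0.4039


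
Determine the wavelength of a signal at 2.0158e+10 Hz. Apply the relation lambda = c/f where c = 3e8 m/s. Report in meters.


lambda = c / f = 3.0000e+08 / 2.0158e+10 = 0.01488 m

0.01488 m


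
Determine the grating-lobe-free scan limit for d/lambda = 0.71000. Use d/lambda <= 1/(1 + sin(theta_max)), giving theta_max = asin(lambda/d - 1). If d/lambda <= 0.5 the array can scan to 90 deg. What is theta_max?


lambda/d - 1 = 1/0.71000 - 1 = 0.4084507
theta_max = asin(0.4084507) = 24.11 deg

24.11 deg


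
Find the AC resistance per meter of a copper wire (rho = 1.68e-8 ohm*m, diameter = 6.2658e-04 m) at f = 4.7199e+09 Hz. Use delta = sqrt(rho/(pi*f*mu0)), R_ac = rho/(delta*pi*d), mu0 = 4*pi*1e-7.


delta = sqrt(1.68e-8 / (pi * 4.7199e+09 * 4*pi*1e-7)) = 9.495293e-07 m
R_ac = 1.68e-8 / (9.495293e-07 * pi * 6.2658e-04) = 8.988 ohm/m

8.988 ohm/m


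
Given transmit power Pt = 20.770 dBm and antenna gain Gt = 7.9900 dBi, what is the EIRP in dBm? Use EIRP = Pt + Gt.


EIRP = Pt + Gt = 20.770 + 7.9900 = 28.76 dBm

28.76 dBm


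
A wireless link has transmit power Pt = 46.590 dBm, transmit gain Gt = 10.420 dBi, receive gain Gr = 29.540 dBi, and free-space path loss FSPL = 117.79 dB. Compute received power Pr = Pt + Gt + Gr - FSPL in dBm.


Pr = 46.590 + 10.420 + 29.540 - 117.79 = -31.24 dBm

-31.24 dBm


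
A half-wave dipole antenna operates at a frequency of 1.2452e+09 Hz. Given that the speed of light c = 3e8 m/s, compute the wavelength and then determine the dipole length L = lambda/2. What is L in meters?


lambda = c / f = 3.0000e+08 / 1.2452e+09 = 0.2409252 m
L = lambda / 2 = 0.2409252 / 2 = 0.1205 m

0.1205 m


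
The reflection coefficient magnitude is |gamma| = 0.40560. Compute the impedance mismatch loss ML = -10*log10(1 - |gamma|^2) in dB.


ML = -10 * log10(1 - 0.40560^2) = -10 * log10(0.83548864) = 0.7806 dB

0.7806 dB


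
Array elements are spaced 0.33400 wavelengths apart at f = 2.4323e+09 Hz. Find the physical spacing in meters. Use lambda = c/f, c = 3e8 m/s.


lambda = c / f = 3.0000e+08 / 2.4323e+09 = 0.1233400 m
d = 0.33400 * 0.1233400 = 0.04120 m

0.04120 m


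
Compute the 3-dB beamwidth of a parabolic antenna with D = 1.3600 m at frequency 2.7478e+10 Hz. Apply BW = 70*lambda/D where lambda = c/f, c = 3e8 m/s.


lambda = c / f = 3.0000e+08 / 2.7478e+10 = 0.01091783 m
BW = 70 * 0.01091783 / 1.3600 = 0.5619 deg

0.5619 deg


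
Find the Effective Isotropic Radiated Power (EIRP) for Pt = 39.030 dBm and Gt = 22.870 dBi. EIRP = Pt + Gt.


EIRP = Pt + Gt = 39.030 + 22.870 = 61.90 dBm

61.90 dBm


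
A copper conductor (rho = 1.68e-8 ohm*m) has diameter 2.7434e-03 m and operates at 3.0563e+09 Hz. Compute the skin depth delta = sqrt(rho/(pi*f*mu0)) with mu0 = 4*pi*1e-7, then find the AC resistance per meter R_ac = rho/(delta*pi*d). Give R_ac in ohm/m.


delta = sqrt(1.68e-8 / (pi * 3.0563e+09 * 4*pi*1e-7)) = 1.179986e-06 m
R_ac = 1.68e-8 / (1.179986e-06 * pi * 2.7434e-03) = 1.652 ohm/m

1.652 ohm/m


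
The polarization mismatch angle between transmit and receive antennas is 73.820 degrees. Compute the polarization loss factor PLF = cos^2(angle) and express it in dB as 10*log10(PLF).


PLF_linear = cos^2(73.820 deg) = 0.07764910
PLF_dB = 10 * log10(0.07764910) = -11.10 dB

-11.10 dB


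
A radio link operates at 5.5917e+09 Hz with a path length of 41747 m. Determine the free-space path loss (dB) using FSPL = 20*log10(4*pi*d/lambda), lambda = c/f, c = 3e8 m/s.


lambda = c / f = 3.0000e+08 / 5.5917e+09 = 0.05365095 m
FSPL = 20 * log10(4*pi*41747/0.05365095) = 139.8 dB

139.8 dB


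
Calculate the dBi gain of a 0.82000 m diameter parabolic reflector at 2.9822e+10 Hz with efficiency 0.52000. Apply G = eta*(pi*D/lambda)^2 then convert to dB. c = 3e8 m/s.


lambda = c / f = 3.0000e+08 / 2.9822e+10 = 0.01005969 m
G_linear = 0.52000 * (pi * 0.82000 / 0.01005969)^2 = 34100.57
G_dBi = 10 * log10(34100.57) = 45.33 dBi

45.33 dBi


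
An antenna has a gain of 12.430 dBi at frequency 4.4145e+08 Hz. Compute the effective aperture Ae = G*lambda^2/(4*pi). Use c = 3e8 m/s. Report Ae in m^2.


lambda = c / f = 3.0000e+08 / 4.4145e+08 = 0.6795787 m
G_linear = 10^(12.430/10) = 17.49847
Ae = G_linear * lambda^2 / (4*pi) = 17.49847 * 0.6795787^2 / (4*pi) = 0.6431 m^2

0.6431 m^2


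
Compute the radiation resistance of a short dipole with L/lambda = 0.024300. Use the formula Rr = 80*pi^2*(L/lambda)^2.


Rr = 80 * pi^2 * (0.024300)^2 = 80 * 9.869604 * 5.904900e-04 = 0.4662 ohm

0.4662 ohm


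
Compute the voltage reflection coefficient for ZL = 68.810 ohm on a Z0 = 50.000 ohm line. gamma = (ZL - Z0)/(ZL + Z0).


gamma = (68.810 - 50.000) / (68.810 + 50.000) = 0.1583

0.1583


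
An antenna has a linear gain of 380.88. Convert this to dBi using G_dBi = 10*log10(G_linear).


G_dBi = 10 * log10(380.88) = 25.81 dBi

25.81 dBi


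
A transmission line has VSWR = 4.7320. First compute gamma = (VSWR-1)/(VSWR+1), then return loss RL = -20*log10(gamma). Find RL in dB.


gamma = (4.7320 - 1) / (4.7320 + 1) = 0.6510816
RL = -20 * log10(0.6510816) = 3.727 dB

3.727 dB


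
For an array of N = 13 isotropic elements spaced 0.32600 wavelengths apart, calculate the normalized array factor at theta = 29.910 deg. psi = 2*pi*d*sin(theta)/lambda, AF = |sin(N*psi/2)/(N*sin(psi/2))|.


psi = 2*pi*0.32600*sin(29.910 deg) = 1.021372 rad
AF = |sin(13*1.021372/2) / (13*sin(1.021372/2))| = 0.05481

0.05481


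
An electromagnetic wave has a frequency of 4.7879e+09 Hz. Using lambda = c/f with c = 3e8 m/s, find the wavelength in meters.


lambda = c / f = 3.0000e+08 / 4.7879e+09 = 0.06266 m

0.06266 m


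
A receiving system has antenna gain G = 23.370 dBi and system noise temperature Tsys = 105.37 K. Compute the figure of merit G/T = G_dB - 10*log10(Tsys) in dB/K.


G/T = 23.370 - 10*log10(105.37) = 23.370 - 20.22717 = 3.143 dB/K

3.143 dB/K


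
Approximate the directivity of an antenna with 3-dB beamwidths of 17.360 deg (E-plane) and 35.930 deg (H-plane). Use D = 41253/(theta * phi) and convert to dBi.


D_linear = 41253 / (17.360 * 35.930) = 66.13763
D_dBi = 10 * log10(66.13763) = 18.20 dBi

18.20 dBi


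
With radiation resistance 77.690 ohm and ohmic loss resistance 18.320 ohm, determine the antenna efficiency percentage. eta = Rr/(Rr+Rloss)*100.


eta = 77.690 / (77.690 + 18.320) * 100 = 80.92%

80.92%


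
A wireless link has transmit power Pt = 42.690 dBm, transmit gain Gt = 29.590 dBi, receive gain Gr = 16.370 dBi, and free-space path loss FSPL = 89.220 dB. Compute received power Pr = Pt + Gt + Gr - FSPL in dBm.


Pr = 42.690 + 29.590 + 16.370 - 89.220 = -0.57 dBm

-0.57 dBm


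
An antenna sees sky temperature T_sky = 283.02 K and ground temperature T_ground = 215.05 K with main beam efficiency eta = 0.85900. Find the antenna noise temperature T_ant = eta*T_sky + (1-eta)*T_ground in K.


T_ant = 0.85900 * 283.02 + (1 - 0.85900) * 215.05 = 273.4 K

273.4 K


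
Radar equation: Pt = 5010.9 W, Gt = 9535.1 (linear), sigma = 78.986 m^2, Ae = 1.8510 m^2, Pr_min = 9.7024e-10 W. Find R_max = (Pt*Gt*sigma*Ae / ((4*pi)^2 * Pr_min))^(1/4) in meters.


R^4 = 5010.9*9535.1*78.986*1.8510 / ((4*pi)^2 * 9.7024e-10) = 4.559305e+16
R_max = 4.559305e+16^0.25 = 14613 m

14613 m


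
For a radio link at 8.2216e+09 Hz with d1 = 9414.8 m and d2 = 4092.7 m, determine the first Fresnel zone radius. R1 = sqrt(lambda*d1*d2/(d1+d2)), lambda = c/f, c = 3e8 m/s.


lambda = c / f = 3.0000e+08 / 8.2216e+09 = 0.03648925 m
R1 = sqrt(0.03648925 * 9414.8 * 4092.7 / (9414.8 + 4092.7)) = 10.20 m

10.20 m


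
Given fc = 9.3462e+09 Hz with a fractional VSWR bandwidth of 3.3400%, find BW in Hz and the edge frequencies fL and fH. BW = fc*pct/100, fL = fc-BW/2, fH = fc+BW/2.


BW = 9.3462e+09 * 3.3400/100 = 3.121631e+08 Hz
fL = 9.3462e+09 - 3.121631e+08/2 = 9.190e+09 Hz
fH = 9.3462e+09 + 3.121631e+08/2 = 9.502e+09 Hz

BW=3.122e+08 Hz, fL=9.190e+09 Hz, fH=9.502e+09 Hz


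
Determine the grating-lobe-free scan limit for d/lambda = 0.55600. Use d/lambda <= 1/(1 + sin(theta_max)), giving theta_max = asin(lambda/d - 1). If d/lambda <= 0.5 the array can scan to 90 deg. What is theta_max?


lambda/d - 1 = 1/0.55600 - 1 = 0.7985612
theta_max = asin(0.7985612) = 52.99 deg

52.99 deg


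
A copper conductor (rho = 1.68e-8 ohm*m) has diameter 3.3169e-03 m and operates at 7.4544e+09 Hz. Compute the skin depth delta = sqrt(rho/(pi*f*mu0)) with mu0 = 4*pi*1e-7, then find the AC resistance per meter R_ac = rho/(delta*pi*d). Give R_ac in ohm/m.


delta = sqrt(1.68e-8 / (pi * 7.4544e+09 * 4*pi*1e-7)) = 7.555591e-07 m
R_ac = 1.68e-8 / (7.555591e-07 * pi * 3.3169e-03) = 2.134 ohm/m

2.134 ohm/m


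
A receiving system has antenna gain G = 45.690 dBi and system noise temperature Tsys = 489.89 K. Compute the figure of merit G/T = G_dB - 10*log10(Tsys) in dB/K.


G/T = 45.690 - 10*log10(489.89) = 45.690 - 26.90099 = 18.79 dB/K

18.79 dB/K


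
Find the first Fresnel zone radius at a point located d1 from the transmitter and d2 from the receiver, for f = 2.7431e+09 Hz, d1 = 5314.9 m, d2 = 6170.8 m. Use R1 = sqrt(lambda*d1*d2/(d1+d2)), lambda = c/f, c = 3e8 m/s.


lambda = c / f = 3.0000e+08 / 2.7431e+09 = 0.1093653 m
R1 = sqrt(0.1093653 * 5314.9 * 6170.8 / (5314.9 + 6170.8)) = 17.67 m

17.67 m


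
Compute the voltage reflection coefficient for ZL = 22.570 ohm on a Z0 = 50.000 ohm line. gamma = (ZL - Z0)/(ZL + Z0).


gamma = (22.570 - 50.000) / (22.570 + 50.000) = -0.3780

-0.3780


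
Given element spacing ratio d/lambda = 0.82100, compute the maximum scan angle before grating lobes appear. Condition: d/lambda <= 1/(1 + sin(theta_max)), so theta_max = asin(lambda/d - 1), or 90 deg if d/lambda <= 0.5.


lambda/d - 1 = 1/0.82100 - 1 = 0.2180268
theta_max = asin(0.2180268) = 12.59 deg

12.59 deg


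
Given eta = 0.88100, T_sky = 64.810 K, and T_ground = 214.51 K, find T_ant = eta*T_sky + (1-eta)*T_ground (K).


T_ant = 0.88100 * 64.810 + (1 - 0.88100) * 214.51 = 82.62 K

82.62 K


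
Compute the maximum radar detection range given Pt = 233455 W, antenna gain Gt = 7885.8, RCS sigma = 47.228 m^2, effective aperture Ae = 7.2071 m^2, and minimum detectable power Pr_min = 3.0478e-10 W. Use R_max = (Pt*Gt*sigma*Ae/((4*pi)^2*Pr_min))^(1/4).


R^4 = 233455*7885.8*47.228*7.2071 / ((4*pi)^2 * 3.0478e-10) = 1.301976e+19
R_max = 1.301976e+19^0.25 = 60069 m

60069 m


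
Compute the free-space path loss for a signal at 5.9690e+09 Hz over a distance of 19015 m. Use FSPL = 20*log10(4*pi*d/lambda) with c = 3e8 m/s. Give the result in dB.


lambda = c / f = 3.0000e+08 / 5.9690e+09 = 0.05025967 m
FSPL = 20 * log10(4*pi*19015/0.05025967) = 133.5 dB

133.5 dB


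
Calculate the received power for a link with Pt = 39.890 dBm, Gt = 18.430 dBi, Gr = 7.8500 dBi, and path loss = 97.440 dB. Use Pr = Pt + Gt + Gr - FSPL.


Pr = 39.890 + 18.430 + 7.8500 - 97.440 = -31.27 dBm

-31.27 dBm


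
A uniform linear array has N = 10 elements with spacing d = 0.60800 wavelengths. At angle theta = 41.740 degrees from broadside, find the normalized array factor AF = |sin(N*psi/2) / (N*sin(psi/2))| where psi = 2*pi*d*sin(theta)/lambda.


psi = 2*pi*0.60800*sin(41.740 deg) = 2.543288 rad
AF = |sin(10*2.543288/2) / (10*sin(2.543288/2))| = 0.01565

0.01565


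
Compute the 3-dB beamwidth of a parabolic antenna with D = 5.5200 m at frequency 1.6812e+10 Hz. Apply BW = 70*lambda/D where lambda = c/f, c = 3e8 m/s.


lambda = c / f = 3.0000e+08 / 1.6812e+10 = 0.01784440 m
BW = 70 * 0.01784440 / 5.5200 = 0.2263 deg

0.2263 deg


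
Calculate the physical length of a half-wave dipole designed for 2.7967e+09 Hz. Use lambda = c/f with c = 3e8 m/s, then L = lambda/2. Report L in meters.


lambda = c / f = 3.0000e+08 / 2.7967e+09 = 0.1072693 m
L = lambda / 2 = 0.1072693 / 2 = 0.05363 m

0.05363 m


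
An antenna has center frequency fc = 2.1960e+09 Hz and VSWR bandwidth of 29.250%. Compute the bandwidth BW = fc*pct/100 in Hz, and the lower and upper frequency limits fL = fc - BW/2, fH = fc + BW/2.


BW = 2.1960e+09 * 29.250/100 = 6.423300e+08 Hz
fL = 2.1960e+09 - 6.423300e+08/2 = 1.875e+09 Hz
fH = 2.1960e+09 + 6.423300e+08/2 = 2.517e+09 Hz

BW=6.423e+08 Hz, fL=1.875e+09 Hz, fH=2.517e+09 Hz


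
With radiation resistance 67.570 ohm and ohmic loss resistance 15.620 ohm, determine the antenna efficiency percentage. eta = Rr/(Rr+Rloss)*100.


eta = 67.570 / (67.570 + 15.620) * 100 = 81.22%

81.22%


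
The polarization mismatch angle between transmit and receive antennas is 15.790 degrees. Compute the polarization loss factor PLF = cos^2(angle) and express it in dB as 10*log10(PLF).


PLF_linear = cos^2(15.790 deg) = 0.9259549
PLF_dB = 10 * log10(0.9259549) = -0.3341 dB

-0.3341 dB


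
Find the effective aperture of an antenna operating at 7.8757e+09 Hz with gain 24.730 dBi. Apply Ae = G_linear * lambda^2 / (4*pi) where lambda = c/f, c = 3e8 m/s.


lambda = c / f = 3.0000e+08 / 7.8757e+09 = 0.03809185 m
G_linear = 10^(24.730/10) = 297.1666
Ae = G_linear * lambda^2 / (4*pi) = 297.1666 * 0.03809185^2 / (4*pi) = 0.03431 m^2

0.03431 m^2


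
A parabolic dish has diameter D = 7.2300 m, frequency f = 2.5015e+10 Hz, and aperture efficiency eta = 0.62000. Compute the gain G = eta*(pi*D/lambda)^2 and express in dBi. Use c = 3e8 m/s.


lambda = c / f = 3.0000e+08 / 2.5015e+10 = 0.01199280 m
G_linear = 0.62000 * (pi * 7.2300 / 0.01199280)^2 = 2.223959e+06
G_dBi = 10 * log10(2.223959e+06) = 63.47 dBi

63.47 dBi


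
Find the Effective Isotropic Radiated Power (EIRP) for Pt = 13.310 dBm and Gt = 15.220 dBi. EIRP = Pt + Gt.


EIRP = Pt + Gt = 13.310 + 15.220 = 28.53 dBm

28.53 dBm


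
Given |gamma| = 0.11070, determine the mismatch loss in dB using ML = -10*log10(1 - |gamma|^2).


ML = -10 * log10(1 - 0.11070^2) = -10 * log10(0.98774551) = 0.05355 dB

0.05355 dB


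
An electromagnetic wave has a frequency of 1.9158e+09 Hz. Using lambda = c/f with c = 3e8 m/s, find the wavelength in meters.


lambda = c / f = 3.0000e+08 / 1.9158e+09 = 0.1566 m

0.1566 m


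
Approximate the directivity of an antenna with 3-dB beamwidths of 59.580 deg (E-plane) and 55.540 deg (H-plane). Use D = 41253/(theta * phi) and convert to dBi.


D_linear = 41253 / (59.580 * 55.540) = 12.46663
D_dBi = 10 * log10(12.46663) = 10.96 dBi

10.96 dBi


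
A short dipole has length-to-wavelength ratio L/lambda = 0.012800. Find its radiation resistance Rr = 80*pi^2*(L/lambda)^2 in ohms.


Rr = 80 * pi^2 * (0.012800)^2 = 80 * 9.869604 * 1.638400e-04 = 0.1294 ohm

0.1294 ohm


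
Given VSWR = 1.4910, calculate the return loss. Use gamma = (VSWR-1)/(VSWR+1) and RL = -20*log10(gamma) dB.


gamma = (1.4910 - 1) / (1.4910 + 1) = 0.1971096
RL = -20 * log10(0.1971096) = 14.11 dB

14.11 dB


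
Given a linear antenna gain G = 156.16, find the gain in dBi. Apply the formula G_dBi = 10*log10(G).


G_dBi = 10 * log10(156.16) = 21.94 dBi

21.94 dBi


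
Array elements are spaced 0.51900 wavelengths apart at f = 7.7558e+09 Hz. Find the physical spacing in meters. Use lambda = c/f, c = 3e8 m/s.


lambda = c / f = 3.0000e+08 / 7.7558e+09 = 0.03868073 m
d = 0.51900 * 0.03868073 = 0.02008 m

0.02008 m


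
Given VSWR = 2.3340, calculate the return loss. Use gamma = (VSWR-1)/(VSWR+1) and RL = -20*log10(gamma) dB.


gamma = (2.3340 - 1) / (2.3340 + 1) = 0.4001200
RL = -20 * log10(0.4001200) = 7.956 dB

7.956 dB


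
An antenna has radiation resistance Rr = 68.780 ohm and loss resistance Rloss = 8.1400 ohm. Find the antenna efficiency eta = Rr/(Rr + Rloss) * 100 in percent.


eta = 68.780 / (68.780 + 8.1400) * 100 = 89.42%

89.42%


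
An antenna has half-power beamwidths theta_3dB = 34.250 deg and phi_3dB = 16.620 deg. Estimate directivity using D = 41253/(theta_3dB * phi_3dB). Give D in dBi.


D_linear = 41253 / (34.250 * 16.620) = 72.47095
D_dBi = 10 * log10(72.47095) = 18.60 dBi

18.60 dBi


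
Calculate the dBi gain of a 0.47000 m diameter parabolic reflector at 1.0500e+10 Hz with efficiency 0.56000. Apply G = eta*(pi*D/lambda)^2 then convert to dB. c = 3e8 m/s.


lambda = c / f = 3.0000e+08 / 1.0500e+10 = 0.02857143 m
G_linear = 0.56000 * (pi * 0.47000 / 0.02857143)^2 = 1495.614
G_dBi = 10 * log10(1495.614) = 31.75 dBi

31.75 dBi


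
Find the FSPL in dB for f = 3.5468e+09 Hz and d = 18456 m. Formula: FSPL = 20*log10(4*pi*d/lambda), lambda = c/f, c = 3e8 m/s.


lambda = c / f = 3.0000e+08 / 3.5468e+09 = 0.08458329 m
FSPL = 20 * log10(4*pi*18456/0.08458329) = 128.8 dB

128.8 dB


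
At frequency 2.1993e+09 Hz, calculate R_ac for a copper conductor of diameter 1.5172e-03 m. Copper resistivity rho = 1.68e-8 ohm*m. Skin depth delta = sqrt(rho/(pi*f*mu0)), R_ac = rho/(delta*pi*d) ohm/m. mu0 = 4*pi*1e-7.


delta = sqrt(1.68e-8 / (pi * 2.1993e+09 * 4*pi*1e-7)) = 1.391017e-06 m
R_ac = 1.68e-8 / (1.391017e-06 * pi * 1.5172e-03) = 2.534 ohm/m

2.534 ohm/m


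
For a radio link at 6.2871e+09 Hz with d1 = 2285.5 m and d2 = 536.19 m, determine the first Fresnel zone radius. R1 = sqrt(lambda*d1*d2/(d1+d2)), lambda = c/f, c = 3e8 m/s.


lambda = c / f = 3.0000e+08 / 6.2871e+09 = 0.04771675 m
R1 = sqrt(0.04771675 * 2285.5 * 536.19 / (2285.5 + 536.19)) = 4.552 m

4.552 m


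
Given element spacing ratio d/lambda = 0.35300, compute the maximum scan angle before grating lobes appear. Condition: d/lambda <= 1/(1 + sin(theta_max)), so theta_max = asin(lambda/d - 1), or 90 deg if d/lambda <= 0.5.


lambda/d - 1 = 1/0.35300 - 1 = 1.832861 >= 1
d/lambda <= 0.5, so the array can scan to endfire without grating lobes: theta_max = 90 deg

90 deg


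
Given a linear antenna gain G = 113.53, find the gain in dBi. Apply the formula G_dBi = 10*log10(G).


G_dBi = 10 * log10(113.53) = 20.55 dBi

20.55 dBi


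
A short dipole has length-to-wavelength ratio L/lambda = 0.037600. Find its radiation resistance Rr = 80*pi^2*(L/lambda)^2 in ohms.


Rr = 80 * pi^2 * (0.037600)^2 = 80 * 9.869604 * 1.413760e-03 = 1.116 ohm

1.116 ohm


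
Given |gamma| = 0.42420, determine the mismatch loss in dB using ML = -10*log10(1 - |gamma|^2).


ML = -10 * log10(1 - 0.42420^2) = -10 * log10(0.82005436) = 0.8616 dB

0.8616 dB


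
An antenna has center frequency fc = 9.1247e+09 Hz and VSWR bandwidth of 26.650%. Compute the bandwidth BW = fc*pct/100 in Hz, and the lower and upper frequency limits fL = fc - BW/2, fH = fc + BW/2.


BW = 9.1247e+09 * 26.650/100 = 2.431733e+09 Hz
fL = 9.1247e+09 - 2.431733e+09/2 = 7.909e+09 Hz
fH = 9.1247e+09 + 2.431733e+09/2 = 1.034e+10 Hz

BW=2.432e+09 Hz, fL=7.909e+09 Hz, fH=1.034e+10 Hz


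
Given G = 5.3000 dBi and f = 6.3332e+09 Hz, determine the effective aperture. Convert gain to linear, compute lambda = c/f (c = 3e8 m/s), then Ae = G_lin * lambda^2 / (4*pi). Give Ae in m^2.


lambda = c / f = 3.0000e+08 / 6.3332e+09 = 0.04736942 m
G_linear = 10^(5.3000/10) = 3.388442
Ae = G_linear * lambda^2 / (4*pi) = 3.388442 * 0.04736942^2 / (4*pi) = 6.050e-04 m^2

6.050e-04 m^2


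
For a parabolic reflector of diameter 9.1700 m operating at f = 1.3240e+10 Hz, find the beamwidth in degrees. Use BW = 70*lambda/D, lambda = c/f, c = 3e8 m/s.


lambda = c / f = 3.0000e+08 / 1.3240e+10 = 0.02265861 m
BW = 70 * 0.02265861 / 9.1700 = 0.1730 deg

0.1730 deg


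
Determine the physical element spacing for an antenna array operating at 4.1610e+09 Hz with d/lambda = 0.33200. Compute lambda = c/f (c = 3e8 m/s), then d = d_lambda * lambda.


lambda = c / f = 3.0000e+08 / 4.1610e+09 = 0.07209805 m
d = 0.33200 * 0.07209805 = 0.02394 m

0.02394 m


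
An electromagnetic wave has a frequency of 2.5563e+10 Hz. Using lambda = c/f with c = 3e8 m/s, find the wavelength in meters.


lambda = c / f = 3.0000e+08 / 2.5563e+10 = 0.01174 m

0.01174 m


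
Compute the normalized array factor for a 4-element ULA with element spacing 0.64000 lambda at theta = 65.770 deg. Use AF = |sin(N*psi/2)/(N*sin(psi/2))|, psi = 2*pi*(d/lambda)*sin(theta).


psi = 2*pi*0.64000*sin(65.770 deg) = 3.666989 rad
AF = |sin(4*3.666989/2) / (4*sin(3.666989/2))| = 0.2247

0.2247


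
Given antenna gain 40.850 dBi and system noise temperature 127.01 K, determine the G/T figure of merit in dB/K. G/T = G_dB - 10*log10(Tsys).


G/T = 40.850 - 10*log10(127.01) = 40.850 - 21.03838 = 19.81 dB/K

19.81 dB/K


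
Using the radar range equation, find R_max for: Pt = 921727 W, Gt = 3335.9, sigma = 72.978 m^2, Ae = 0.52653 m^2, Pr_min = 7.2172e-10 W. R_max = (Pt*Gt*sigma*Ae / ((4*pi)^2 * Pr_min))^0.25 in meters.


R^4 = 921727*3335.9*72.978*0.52653 / ((4*pi)^2 * 7.2172e-10) = 1.036673e+18
R_max = 1.036673e+18^0.25 = 31909 m

31909 m


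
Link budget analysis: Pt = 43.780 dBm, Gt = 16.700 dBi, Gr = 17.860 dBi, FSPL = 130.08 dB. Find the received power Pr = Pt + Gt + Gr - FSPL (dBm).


Pr = 43.780 + 16.700 + 17.860 - 130.08 = -51.74 dBm

-51.74 dBm


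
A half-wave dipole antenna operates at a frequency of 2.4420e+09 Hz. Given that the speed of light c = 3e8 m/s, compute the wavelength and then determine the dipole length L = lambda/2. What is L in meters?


lambda = c / f = 3.0000e+08 / 2.4420e+09 = 0.1228501 m
L = lambda / 2 = 0.1228501 / 2 = 0.06143 m

0.06143 m


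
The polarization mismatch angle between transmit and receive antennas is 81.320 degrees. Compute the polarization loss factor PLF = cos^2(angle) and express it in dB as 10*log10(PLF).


PLF_linear = cos^2(81.320 deg) = 0.02277557
PLF_dB = 10 * log10(0.02277557) = -16.43 dB

-16.43 dB


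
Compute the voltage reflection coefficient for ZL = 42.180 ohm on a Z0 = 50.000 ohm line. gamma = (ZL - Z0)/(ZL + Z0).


gamma = (42.180 - 50.000) / (42.180 + 50.000) = -0.08483

-0.08483


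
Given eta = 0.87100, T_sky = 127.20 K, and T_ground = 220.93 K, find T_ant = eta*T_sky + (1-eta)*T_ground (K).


T_ant = 0.87100 * 127.20 + (1 - 0.87100) * 220.93 = 139.3 K

139.3 K


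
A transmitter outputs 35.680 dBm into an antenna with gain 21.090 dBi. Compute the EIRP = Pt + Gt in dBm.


EIRP = Pt + Gt = 35.680 + 21.090 = 56.77 dBm

56.77 dBm


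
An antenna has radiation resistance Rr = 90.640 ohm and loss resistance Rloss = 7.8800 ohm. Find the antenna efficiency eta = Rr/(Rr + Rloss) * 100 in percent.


eta = 90.640 / (90.640 + 7.8800) * 100 = 92.00%

92.00%


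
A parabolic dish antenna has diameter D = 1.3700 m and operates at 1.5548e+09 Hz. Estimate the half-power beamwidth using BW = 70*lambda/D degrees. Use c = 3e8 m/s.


lambda = c / f = 3.0000e+08 / 1.5548e+09 = 0.1929509 m
BW = 70 * 0.1929509 / 1.3700 = 9.859 deg

9.859 deg


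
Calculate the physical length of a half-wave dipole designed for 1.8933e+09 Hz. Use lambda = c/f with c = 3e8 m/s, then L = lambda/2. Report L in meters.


lambda = c / f = 3.0000e+08 / 1.8933e+09 = 0.1584535 m
L = lambda / 2 = 0.1584535 / 2 = 0.07923 m

0.07923 m


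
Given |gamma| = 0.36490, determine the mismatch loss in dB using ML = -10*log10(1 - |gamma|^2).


ML = -10 * log10(1 - 0.36490^2) = -10 * log10(0.86684799) = 0.6206 dB

0.6206 dB


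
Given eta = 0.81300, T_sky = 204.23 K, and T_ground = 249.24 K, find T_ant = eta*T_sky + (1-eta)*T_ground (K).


T_ant = 0.81300 * 204.23 + (1 - 0.81300) * 249.24 = 212.6 K

212.6 K


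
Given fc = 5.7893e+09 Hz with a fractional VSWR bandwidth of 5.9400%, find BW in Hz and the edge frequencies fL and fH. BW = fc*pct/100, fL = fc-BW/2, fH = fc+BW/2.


BW = 5.7893e+09 * 5.9400/100 = 3.438844e+08 Hz
fL = 5.7893e+09 - 3.438844e+08/2 = 5.617e+09 Hz
fH = 5.7893e+09 + 3.438844e+08/2 = 5.961e+09 Hz

BW=3.439e+08 Hz, fL=5.617e+09 Hz, fH=5.961e+09 Hz


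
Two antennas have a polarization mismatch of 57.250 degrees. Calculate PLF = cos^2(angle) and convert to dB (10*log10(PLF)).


PLF_linear = cos^2(57.250 deg) = 0.2926534
PLF_dB = 10 * log10(0.2926534) = -5.336 dB

-5.336 dB


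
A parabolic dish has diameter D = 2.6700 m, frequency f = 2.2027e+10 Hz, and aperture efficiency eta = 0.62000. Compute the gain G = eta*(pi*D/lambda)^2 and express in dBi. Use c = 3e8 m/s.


lambda = c / f = 3.0000e+08 / 2.2027e+10 = 0.01361965 m
G_linear = 0.62000 * (pi * 2.6700 / 0.01361965)^2 = 235170.1
G_dBi = 10 * log10(235170.1) = 53.71 dBi

53.71 dBi


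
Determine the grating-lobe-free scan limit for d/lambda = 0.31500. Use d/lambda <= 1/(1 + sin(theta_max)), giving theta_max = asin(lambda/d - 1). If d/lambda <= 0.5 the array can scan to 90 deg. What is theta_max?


lambda/d - 1 = 1/0.31500 - 1 = 2.174603 >= 1
d/lambda <= 0.5, so the array can scan to endfire without grating lobes: theta_max = 90 deg

90 deg


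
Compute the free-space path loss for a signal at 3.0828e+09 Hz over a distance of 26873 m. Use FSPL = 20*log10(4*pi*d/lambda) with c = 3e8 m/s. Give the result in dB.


lambda = c / f = 3.0000e+08 / 3.0828e+09 = 0.09731413 m
FSPL = 20 * log10(4*pi*26873/0.09731413) = 130.8 dB

130.8 dB


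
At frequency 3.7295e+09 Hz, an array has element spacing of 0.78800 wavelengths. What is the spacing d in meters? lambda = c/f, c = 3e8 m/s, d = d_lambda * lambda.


lambda = c / f = 3.0000e+08 / 3.7295e+09 = 0.08043974 m
d = 0.78800 * 0.08043974 = 0.06339 m

0.06339 m


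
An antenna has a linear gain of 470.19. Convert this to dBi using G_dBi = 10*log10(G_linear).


G_dBi = 10 * log10(470.19) = 26.72 dBi

26.72 dBi


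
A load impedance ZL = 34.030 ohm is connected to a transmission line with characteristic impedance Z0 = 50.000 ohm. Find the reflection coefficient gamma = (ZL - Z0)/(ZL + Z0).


gamma = (34.030 - 50.000) / (34.030 + 50.000) = -0.1901

-0.1901


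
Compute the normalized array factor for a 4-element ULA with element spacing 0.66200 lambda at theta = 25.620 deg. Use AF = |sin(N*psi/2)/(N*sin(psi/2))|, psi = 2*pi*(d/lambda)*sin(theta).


psi = 2*pi*0.66200*sin(25.620 deg) = 1.798556 rad
AF = |sin(4*1.798556/2) / (4*sin(1.798556/2))| = 0.1405

0.1405


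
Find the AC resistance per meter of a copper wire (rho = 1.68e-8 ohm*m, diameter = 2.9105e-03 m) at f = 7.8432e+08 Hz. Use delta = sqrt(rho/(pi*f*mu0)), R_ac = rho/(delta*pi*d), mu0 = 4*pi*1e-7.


delta = sqrt(1.68e-8 / (pi * 7.8432e+08 * 4*pi*1e-7)) = 2.329314e-06 m
R_ac = 1.68e-8 / (2.329314e-06 * pi * 2.9105e-03) = 0.7888 ohm/m

0.7888 ohm/m


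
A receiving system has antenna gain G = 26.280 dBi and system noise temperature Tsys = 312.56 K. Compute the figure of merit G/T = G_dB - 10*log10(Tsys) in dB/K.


G/T = 26.280 - 10*log10(312.56) = 26.280 - 24.94933 = 1.331 dB/K

1.331 dB/K


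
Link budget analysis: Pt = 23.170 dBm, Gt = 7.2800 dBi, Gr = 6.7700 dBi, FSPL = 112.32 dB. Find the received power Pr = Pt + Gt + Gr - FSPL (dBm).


Pr = 23.170 + 7.2800 + 6.7700 - 112.32 = -75.10 dBm

-75.10 dBm


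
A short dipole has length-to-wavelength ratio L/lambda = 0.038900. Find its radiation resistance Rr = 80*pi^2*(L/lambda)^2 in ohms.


Rr = 80 * pi^2 * (0.038900)^2 = 80 * 9.869604 * 1.513210e-03 = 1.195 ohm

1.195 ohm


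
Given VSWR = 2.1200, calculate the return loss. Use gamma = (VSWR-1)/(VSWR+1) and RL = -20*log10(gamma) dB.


gamma = (2.1200 - 1) / (2.1200 + 1) = 0.3589744
RL = -20 * log10(0.3589744) = 8.899 dB

8.899 dB


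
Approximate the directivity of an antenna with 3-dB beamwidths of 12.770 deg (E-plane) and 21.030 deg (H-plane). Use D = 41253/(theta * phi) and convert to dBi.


D_linear = 41253 / (12.770 * 21.030) = 153.6121
D_dBi = 10 * log10(153.6121) = 21.86 dBi

21.86 dBi


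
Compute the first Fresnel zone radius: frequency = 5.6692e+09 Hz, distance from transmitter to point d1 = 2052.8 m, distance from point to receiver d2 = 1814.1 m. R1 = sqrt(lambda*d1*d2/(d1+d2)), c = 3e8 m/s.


lambda = c / f = 3.0000e+08 / 5.6692e+09 = 0.05291752 m
R1 = sqrt(0.05291752 * 2052.8 * 1814.1 / (2052.8 + 1814.1)) = 7.139 m

7.139 m


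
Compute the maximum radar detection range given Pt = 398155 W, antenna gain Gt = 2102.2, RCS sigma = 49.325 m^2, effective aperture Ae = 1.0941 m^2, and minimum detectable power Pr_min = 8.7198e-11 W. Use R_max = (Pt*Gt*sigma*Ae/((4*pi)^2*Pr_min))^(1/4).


R^4 = 398155*2102.2*49.325*1.0941 / ((4*pi)^2 * 8.7198e-11) = 3.280379e+18
R_max = 3.280379e+18^0.25 = 42558 m

42558 m


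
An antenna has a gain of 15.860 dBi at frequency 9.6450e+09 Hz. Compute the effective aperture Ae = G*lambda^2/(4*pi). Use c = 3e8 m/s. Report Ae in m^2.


lambda = c / f = 3.0000e+08 / 9.6450e+09 = 0.03110420 m
G_linear = 10^(15.860/10) = 38.54784
Ae = G_linear * lambda^2 / (4*pi) = 38.54784 * 0.03110420^2 / (4*pi) = 2.968e-03 m^2

2.968e-03 m^2


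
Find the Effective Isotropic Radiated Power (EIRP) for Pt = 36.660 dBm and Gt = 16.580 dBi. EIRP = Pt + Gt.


EIRP = Pt + Gt = 36.660 + 16.580 = 53.24 dBm

53.24 dBm


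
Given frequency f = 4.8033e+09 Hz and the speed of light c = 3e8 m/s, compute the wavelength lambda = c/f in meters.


lambda = c / f = 3.0000e+08 / 4.8033e+09 = 0.06246 m

0.06246 m


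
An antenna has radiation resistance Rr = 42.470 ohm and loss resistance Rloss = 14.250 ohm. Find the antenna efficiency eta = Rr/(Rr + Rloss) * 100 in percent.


eta = 42.470 / (42.470 + 14.250) * 100 = 74.88%

74.88%


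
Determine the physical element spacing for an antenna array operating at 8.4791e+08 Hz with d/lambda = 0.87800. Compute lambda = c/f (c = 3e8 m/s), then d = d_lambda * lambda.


lambda = c / f = 3.0000e+08 / 8.4791e+08 = 0.3538111 m
d = 0.87800 * 0.3538111 = 0.3106 m

0.3106 m


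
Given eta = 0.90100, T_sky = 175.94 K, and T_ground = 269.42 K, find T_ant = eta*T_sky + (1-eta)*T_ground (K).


T_ant = 0.90100 * 175.94 + (1 - 0.90100) * 269.42 = 185.2 K

185.2 K


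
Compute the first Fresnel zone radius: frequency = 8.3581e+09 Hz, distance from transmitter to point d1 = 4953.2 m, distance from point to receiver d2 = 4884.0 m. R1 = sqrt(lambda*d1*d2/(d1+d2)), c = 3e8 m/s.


lambda = c / f = 3.0000e+08 / 8.3581e+09 = 0.03589333 m
R1 = sqrt(0.03589333 * 4953.2 * 4884.0 / (4953.2 + 4884.0)) = 9.395 m

9.395 m


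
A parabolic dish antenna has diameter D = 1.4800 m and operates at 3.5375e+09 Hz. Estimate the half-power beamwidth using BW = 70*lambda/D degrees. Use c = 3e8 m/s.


lambda = c / f = 3.0000e+08 / 3.5375e+09 = 0.08480565 m
BW = 70 * 0.08480565 / 1.4800 = 4.011 deg

4.011 deg


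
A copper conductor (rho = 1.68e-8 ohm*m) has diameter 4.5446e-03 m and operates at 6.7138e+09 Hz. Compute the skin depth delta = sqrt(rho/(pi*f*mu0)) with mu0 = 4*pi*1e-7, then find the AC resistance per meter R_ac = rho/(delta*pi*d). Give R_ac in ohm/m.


delta = sqrt(1.68e-8 / (pi * 6.7138e+09 * 4*pi*1e-7)) = 7.961421e-07 m
R_ac = 1.68e-8 / (7.961421e-07 * pi * 4.5446e-03) = 1.478 ohm/m

1.478 ohm/m


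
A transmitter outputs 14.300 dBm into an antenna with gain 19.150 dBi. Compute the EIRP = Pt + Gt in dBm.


EIRP = Pt + Gt = 14.300 + 19.150 = 33.45 dBm

33.45 dBm


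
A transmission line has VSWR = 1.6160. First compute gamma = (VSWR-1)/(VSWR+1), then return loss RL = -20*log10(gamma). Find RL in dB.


gamma = (1.6160 - 1) / (1.6160 + 1) = 0.2354740
RL = -20 * log10(0.2354740) = 12.56 dB

12.56 dB


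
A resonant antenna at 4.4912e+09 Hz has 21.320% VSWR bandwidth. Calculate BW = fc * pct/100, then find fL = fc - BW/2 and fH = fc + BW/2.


BW = 4.4912e+09 * 21.320/100 = 9.575238e+08 Hz
fL = 4.4912e+09 - 9.575238e+08/2 = 4.012e+09 Hz
fH = 4.4912e+09 + 9.575238e+08/2 = 4.970e+09 Hz

BW=9.575e+08 Hz, fL=4.012e+09 Hz, fH=4.970e+09 Hz


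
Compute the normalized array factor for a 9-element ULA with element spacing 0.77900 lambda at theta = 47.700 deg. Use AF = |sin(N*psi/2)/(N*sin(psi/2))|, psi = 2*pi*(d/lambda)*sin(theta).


psi = 2*pi*0.77900*sin(47.700 deg) = 3.620199 rad
AF = |sin(9*3.620199/2) / (9*sin(3.620199/2))| = 0.06296

0.06296


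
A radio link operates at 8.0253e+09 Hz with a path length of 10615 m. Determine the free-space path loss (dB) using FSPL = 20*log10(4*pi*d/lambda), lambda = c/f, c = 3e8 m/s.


lambda = c / f = 3.0000e+08 / 8.0253e+09 = 0.03738178 m
FSPL = 20 * log10(4*pi*10615/0.03738178) = 131.0 dB

131.0 dB


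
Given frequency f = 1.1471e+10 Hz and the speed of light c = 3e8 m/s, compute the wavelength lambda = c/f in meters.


lambda = c / f = 3.0000e+08 / 1.1471e+10 = 0.02615 m

0.02615 m


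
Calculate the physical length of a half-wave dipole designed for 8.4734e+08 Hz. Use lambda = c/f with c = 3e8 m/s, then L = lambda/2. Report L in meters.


lambda = c / f = 3.0000e+08 / 8.4734e+08 = 0.3540491 m
L = lambda / 2 = 0.3540491 / 2 = 0.1770 m

0.1770 m


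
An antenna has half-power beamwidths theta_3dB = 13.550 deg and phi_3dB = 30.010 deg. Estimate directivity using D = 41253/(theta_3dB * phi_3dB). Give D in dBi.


D_linear = 41253 / (13.550 * 30.010) = 101.4496
D_dBi = 10 * log10(101.4496) = 20.06 dBi

20.06 dBi


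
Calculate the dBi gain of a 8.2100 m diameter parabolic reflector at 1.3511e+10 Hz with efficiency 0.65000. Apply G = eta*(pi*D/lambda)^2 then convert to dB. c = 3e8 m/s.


lambda = c / f = 3.0000e+08 / 1.3511e+10 = 0.02220413 m
G_linear = 0.65000 * (pi * 8.2100 / 0.02220413)^2 = 877065.2
G_dBi = 10 * log10(877065.2) = 59.43 dBi

59.43 dBi


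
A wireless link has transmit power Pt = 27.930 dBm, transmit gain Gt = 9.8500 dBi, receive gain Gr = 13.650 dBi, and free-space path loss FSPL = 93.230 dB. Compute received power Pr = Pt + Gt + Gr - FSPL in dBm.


Pr = 27.930 + 9.8500 + 13.650 - 93.230 = -41.80 dBm

-41.80 dBm


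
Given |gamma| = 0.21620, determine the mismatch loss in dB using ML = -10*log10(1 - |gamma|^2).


ML = -10 * log10(1 - 0.21620^2) = -10 * log10(0.95325756) = 0.2079 dB

0.2079 dB


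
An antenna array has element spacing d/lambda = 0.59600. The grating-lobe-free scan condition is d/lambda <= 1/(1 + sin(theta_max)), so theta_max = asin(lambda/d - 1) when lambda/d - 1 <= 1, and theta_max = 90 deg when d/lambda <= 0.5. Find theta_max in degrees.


lambda/d - 1 = 1/0.59600 - 1 = 0.6778523
theta_max = asin(0.6778523) = 42.68 deg

42.68 deg


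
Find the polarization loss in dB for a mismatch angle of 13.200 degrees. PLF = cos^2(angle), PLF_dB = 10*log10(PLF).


PLF_linear = cos^2(13.200 deg) = 0.9478559
PLF_dB = 10 * log10(0.9478559) = -0.2326 dB

-0.2326 dB


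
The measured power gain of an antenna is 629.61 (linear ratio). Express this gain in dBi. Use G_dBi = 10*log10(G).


G_dBi = 10 * log10(629.61) = 27.99 dBi

27.99 dBi


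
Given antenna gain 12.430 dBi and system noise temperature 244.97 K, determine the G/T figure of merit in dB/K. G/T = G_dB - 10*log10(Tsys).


G/T = 12.430 - 10*log10(244.97) = 12.430 - 23.89113 = -11.46 dB/K

-11.46 dB/K


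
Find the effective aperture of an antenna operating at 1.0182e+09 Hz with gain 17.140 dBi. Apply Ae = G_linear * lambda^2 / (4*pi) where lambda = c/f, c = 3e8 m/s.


lambda = c / f = 3.0000e+08 / 1.0182e+09 = 0.2946376 m
G_linear = 10^(17.140/10) = 51.76068
Ae = G_linear * lambda^2 / (4*pi) = 51.76068 * 0.2946376^2 / (4*pi) = 0.3576 m^2

0.3576 m^2


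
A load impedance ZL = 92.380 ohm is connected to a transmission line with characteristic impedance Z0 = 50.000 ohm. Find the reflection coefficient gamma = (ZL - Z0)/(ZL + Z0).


gamma = (92.380 - 50.000) / (92.380 + 50.000) = 0.2977

0.2977


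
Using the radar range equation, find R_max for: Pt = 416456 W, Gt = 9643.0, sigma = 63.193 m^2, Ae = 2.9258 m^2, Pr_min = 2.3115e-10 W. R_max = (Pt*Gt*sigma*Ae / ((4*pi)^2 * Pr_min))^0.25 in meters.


R^4 = 416456*9643.0*63.193*2.9258 / ((4*pi)^2 * 2.3115e-10) = 2.034142e+19
R_max = 2.034142e+19^0.25 = 67158 m

67158 m


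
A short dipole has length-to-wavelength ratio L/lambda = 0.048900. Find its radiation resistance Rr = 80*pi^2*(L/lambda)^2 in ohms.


Rr = 80 * pi^2 * (0.048900)^2 = 80 * 9.869604 * 2.391210e-03 = 1.888 ohm

1.888 ohm
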